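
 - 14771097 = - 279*52943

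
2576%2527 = 49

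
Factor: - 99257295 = - 3^1*5^1*599^1 *11047^1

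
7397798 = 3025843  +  4371955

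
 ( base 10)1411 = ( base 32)1C3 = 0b10110000011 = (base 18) 467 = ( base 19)3h5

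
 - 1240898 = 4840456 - 6081354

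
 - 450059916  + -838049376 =-1288109292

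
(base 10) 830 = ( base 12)592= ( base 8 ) 1476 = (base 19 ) 25d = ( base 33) p5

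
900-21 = 879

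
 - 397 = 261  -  658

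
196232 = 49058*4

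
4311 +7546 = 11857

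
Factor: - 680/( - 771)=2^3*3^(-1)*5^1*17^1*257^( - 1)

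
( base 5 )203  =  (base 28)1P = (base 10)53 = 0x35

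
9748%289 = 211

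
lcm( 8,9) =72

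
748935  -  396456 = 352479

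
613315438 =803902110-190586672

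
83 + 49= 132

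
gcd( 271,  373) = 1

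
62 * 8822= 546964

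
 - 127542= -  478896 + 351354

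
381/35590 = 381/35590= 0.01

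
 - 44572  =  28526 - 73098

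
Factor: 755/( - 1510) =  - 1/2 = - 2^( - 1 )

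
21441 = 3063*7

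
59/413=1/7 = 0.14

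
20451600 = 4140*4940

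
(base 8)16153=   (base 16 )1c6b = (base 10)7275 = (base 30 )82F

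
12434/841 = 14 + 660/841  =  14.78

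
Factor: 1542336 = 2^6*3^1*29^1*277^1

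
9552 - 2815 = 6737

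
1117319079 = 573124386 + 544194693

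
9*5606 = 50454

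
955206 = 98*9747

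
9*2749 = 24741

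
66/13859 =66/13859  =  0.00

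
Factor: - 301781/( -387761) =11^( - 1)*307^1*983^1*35251^(  -  1) 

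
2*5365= 10730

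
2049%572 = 333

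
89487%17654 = 1217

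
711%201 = 108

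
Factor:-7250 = -2^1 * 5^3 * 29^1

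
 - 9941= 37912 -47853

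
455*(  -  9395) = -4274725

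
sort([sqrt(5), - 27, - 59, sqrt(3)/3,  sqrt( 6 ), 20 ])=[ - 59, - 27, sqrt(3 )/3,  sqrt(5),sqrt(6 ),  20]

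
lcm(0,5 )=0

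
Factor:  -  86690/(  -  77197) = 2^1  *  5^1 * 17^( - 1) *19^(- 1)*239^(- 1 )*8669^1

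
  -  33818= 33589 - 67407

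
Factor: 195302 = 2^1 * 97651^1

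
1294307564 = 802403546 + 491904018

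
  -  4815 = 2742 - 7557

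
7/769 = 7/769 = 0.01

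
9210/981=3070/327 =9.39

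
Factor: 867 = 3^1*17^2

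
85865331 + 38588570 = 124453901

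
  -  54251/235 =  - 54251/235=- 230.86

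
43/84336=43/84336 = 0.00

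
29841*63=1879983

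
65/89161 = 65/89161  =  0.00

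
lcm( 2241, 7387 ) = 199449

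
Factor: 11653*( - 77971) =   -  43^1*103^1*271^1* 757^1 = - 908596063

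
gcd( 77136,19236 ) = 12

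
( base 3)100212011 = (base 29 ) 8fn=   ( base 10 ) 7186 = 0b1110000010010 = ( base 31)7EP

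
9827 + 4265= 14092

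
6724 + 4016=10740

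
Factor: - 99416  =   - 2^3*17^2*43^1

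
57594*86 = 4953084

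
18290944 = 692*26432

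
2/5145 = 2/5145 = 0.00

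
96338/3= 32112+2/3= 32112.67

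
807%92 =71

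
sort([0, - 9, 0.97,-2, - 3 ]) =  [ -9 , -3,-2  ,  0,0.97]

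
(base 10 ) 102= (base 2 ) 1100110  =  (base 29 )3f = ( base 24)46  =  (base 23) 4A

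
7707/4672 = 7707/4672 = 1.65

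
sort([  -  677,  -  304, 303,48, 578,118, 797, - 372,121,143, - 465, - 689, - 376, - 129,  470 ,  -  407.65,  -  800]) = [  -  800,-689,  -  677, - 465, - 407.65,  -  376, -372,-304 , - 129,48, 118,121,143, 303,470, 578,  797 ] 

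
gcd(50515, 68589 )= 1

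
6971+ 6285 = 13256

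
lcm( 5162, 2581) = 5162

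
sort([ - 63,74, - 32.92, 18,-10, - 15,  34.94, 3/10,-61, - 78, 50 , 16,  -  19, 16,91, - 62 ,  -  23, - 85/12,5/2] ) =[  -  78, - 63, - 62, - 61, - 32.92, - 23,  -  19, - 15, - 10, - 85/12,3/10, 5/2,16, 16,18,34.94,  50 , 74, 91]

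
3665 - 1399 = 2266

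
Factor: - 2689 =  - 2689^1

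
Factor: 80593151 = 80593151^1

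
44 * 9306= 409464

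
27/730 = 27/730 = 0.04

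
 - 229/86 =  - 229/86=- 2.66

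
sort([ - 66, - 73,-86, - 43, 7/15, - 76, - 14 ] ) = [- 86, - 76,-73, - 66,- 43, - 14,  7/15 ] 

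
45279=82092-36813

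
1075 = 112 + 963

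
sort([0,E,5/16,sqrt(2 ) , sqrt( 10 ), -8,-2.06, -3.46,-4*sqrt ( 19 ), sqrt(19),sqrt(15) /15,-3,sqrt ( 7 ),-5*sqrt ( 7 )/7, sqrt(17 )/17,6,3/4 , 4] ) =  [-4* sqrt(19),-8,-3.46,-3, - 2.06 ,-5*sqrt( 7 ) /7 , 0 , sqrt( 17)/17,sqrt (15) /15,5/16,3/4, sqrt(2), sqrt(7), E, sqrt( 10 ), 4, sqrt(19 ), 6 ]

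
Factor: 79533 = 3^2*8837^1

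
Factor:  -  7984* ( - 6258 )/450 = 2^4*3^( - 1 ) * 5^( - 2 ) * 7^1*149^1*499^1= 8327312/75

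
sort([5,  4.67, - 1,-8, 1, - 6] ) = [  -  8,-6, - 1,1, 4.67, 5]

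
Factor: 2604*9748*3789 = 2^4*3^3*7^1*31^1*421^1*2437^1 = 96179187888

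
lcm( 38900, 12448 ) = 311200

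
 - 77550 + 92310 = 14760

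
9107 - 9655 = - 548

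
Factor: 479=479^1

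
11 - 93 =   -  82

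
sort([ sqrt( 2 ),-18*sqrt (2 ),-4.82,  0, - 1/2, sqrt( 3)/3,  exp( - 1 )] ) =[ - 18 * sqrt(2),  -  4.82,  -  1/2,0,exp ( - 1), sqrt(3)/3, sqrt( 2)] 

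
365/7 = 52 + 1/7 = 52.14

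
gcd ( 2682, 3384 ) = 18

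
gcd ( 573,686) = 1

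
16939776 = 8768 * 1932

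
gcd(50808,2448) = 24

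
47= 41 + 6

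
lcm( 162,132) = 3564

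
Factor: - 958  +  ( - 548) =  - 2^1* 3^1*251^1= - 1506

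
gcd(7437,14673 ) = 201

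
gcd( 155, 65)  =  5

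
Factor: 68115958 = 2^1 * 34057979^1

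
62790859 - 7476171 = 55314688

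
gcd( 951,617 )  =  1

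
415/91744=415/91744 = 0.00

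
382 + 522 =904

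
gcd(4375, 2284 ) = 1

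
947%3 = 2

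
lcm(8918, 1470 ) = 133770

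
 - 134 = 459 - 593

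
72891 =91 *801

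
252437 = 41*6157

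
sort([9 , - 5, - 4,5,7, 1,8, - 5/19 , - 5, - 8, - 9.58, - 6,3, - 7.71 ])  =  [-9.58,  -  8, - 7.71, - 6, - 5, - 5, - 4, - 5/19,1,3,5,7, 8,9] 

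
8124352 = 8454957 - 330605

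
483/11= 43 + 10/11 =43.91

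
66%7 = 3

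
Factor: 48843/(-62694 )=  -  67/86 = -2^ ( - 1) * 43^( - 1)*67^1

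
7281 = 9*809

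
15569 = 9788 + 5781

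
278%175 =103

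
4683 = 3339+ 1344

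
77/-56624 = - 1 + 56547/56624=-  0.00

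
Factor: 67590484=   2^2*13^1*1299817^1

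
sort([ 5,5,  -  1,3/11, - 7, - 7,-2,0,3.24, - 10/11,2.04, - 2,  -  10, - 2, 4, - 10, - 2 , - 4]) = [- 10, - 10, - 7, - 7, - 4, - 2, - 2,- 2, - 2, - 1, - 10/11,0,3/11, 2.04, 3.24,4,5,5 ] 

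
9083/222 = 40 + 203/222 = 40.91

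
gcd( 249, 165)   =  3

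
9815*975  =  9569625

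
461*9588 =4420068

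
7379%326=207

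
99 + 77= 176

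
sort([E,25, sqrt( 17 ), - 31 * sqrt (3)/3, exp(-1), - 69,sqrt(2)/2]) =[ - 69,-31 * sqrt(3)/3, exp(- 1 ),sqrt( 2)/2,E  ,  sqrt(17),  25]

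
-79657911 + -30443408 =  - 110101319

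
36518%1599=1340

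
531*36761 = 19520091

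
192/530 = 96/265  =  0.36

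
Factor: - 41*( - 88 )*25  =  2^3*5^2*11^1*  41^1 = 90200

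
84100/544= 21025/136= 154.60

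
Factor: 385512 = 2^3*3^1 * 16063^1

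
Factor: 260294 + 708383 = 968677 =17^1*19^1*2999^1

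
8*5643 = 45144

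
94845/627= 31615/209 =151.27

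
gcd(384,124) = 4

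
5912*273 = 1613976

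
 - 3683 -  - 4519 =836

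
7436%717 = 266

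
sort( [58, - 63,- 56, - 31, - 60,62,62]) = [ - 63, - 60, - 56, - 31, 58 , 62,  62]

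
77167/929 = 83 + 60/929  =  83.06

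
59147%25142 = 8863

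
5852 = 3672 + 2180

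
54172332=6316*8577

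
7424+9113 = 16537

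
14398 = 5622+8776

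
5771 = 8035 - 2264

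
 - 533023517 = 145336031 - 678359548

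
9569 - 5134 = 4435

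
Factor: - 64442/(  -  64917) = 2^1*3^(- 2)*7^1*4603^1*7213^( - 1)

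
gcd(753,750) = 3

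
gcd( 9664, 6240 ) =32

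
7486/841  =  8 + 758/841 = 8.90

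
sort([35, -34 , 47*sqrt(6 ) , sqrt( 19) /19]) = [ - 34,sqrt(19 )/19, 35,47*sqrt(6)]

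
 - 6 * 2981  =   - 17886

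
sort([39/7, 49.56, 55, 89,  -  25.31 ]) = [ - 25.31,39/7, 49.56, 55, 89 ]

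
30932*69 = 2134308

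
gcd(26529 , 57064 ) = 1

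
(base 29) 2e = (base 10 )72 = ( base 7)132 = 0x48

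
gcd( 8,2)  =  2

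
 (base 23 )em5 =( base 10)7917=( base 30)8nr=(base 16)1eed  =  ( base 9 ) 11766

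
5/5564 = 5/5564 = 0.00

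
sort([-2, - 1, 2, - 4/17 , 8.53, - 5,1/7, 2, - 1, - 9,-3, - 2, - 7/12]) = [ - 9,-5, - 3, - 2, - 2, - 1, - 1, - 7/12, - 4/17, 1/7, 2 , 2 , 8.53] 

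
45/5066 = 45/5066=0.01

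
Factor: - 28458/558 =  - 51 = - 3^1*17^1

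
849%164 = 29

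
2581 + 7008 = 9589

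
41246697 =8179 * 5043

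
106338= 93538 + 12800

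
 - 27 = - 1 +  - 26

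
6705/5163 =2235/1721= 1.30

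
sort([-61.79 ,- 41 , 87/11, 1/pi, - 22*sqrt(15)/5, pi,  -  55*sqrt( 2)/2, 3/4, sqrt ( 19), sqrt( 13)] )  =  [ - 61.79, - 41, -55*sqrt(2 )/2,  -  22*sqrt(15) /5,1/pi,3/4, pi, sqrt(13), sqrt(19), 87/11]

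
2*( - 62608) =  - 125216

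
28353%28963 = 28353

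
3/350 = 3/350 = 0.01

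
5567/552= 5567/552= 10.09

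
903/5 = 903/5  =  180.60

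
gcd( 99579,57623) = 1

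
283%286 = 283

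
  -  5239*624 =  -3269136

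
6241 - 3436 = 2805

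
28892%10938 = 7016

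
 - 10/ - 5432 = 5/2716  =  0.00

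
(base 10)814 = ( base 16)32e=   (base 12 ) 57a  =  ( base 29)s2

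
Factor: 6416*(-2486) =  - 15950176= - 2^5 * 11^1*113^1 * 401^1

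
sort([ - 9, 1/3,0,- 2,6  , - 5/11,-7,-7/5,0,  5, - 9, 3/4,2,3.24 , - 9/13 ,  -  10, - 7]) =[- 10,  -  9, - 9, - 7,-7, - 2, - 7/5,-9/13,-5/11,0,0,1/3,3/4,2,3.24, 5,6] 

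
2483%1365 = 1118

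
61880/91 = 680 = 680.00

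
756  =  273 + 483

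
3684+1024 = 4708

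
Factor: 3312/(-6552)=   -  2^1*7^(  -  1)*13^(-1)*23^1 = -46/91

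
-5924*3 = -17772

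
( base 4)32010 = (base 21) 20i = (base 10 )900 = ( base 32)s4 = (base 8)1604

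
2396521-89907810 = -87511289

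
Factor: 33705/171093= 3^1*5^1*7^1*13^(-1 )*41^(  -  1) = 105/533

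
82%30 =22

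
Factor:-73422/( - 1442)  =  3^2*7^( - 1)*103^( - 1) *4079^1 = 36711/721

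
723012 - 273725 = 449287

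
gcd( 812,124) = 4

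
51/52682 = 51/52682  =  0.00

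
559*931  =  520429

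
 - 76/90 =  - 38/45= - 0.84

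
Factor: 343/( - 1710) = - 2^( - 1 ) * 3^( - 2 ) * 5^( - 1 )*7^3*19^ ( - 1 ) 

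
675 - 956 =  - 281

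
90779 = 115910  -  25131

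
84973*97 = 8242381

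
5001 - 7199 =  -2198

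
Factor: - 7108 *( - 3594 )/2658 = 2^2*443^(- 1)*599^1*1777^1=4257692/443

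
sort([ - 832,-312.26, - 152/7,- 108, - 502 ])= [ - 832, - 502,-312.26, - 108, - 152/7 ]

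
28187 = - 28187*( - 1)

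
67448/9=67448/9  =  7494.22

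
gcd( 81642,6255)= 3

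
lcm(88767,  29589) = 88767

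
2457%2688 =2457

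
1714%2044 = 1714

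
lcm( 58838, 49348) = 1529788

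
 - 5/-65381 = 5/65381 = 0.00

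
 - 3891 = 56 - 3947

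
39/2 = 19 + 1/2 = 19.50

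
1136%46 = 32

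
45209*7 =316463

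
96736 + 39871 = 136607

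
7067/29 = 243 + 20/29 = 243.69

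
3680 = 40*92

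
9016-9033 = - 17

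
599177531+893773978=1492951509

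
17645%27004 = 17645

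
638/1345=638/1345 = 0.47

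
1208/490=604/245 = 2.47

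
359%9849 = 359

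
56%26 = 4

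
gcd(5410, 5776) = 2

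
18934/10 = 1893 + 2/5  =  1893.40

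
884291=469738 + 414553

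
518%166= 20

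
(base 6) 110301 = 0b10001111011101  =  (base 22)il7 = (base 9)13531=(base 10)9181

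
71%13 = 6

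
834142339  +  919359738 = 1753502077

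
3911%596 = 335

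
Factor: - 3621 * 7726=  - 2^1*3^1*17^1* 71^1*3863^1 = -27975846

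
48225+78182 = 126407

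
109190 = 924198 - 815008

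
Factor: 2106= 2^1*3^4 * 13^1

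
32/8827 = 32/8827=0.00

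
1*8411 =8411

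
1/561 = 1/561= 0.00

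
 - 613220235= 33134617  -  646354852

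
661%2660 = 661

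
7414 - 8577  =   - 1163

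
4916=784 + 4132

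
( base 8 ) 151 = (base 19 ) 5a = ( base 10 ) 105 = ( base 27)3o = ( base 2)1101001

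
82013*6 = 492078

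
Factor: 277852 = 2^2*69463^1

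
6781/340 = 6781/340  =  19.94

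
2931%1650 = 1281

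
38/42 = 19/21 = 0.90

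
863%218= 209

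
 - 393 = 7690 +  - 8083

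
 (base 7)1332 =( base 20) 15d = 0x201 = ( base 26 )JJ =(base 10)513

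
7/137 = 7/137=   0.05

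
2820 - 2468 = 352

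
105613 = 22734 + 82879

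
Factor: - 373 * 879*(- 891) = 3^5 * 11^1*293^1 *373^1 = 292129497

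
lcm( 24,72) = 72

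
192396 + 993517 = 1185913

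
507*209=105963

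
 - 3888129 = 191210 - 4079339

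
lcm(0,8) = 0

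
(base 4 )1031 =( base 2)1001101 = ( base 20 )3h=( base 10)77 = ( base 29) 2j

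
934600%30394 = 22780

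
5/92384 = 5/92384 = 0.00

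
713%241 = 231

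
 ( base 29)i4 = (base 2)1000001110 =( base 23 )mk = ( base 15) 251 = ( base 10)526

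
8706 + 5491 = 14197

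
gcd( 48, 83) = 1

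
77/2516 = 77/2516 = 0.03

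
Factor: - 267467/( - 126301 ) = 7^(-1 )*23^1*29^1*401^1*18043^( - 1)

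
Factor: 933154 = 2^1*113^1*4129^1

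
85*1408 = 119680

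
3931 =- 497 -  -4428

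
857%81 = 47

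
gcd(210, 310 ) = 10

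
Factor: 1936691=17^1*37^1*3079^1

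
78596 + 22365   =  100961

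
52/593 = 52/593 = 0.09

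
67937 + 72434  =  140371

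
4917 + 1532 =6449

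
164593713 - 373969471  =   - 209375758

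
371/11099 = 371/11099 = 0.03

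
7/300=7/300=0.02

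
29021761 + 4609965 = 33631726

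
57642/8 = 7205 + 1/4 = 7205.25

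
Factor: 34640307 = 3^2*13^1*296071^1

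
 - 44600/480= - 93+1/12 = -92.92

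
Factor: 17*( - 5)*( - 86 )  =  2^1*5^1*17^1*43^1 = 7310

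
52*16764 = 871728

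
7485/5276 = 7485/5276=1.42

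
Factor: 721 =7^1* 103^1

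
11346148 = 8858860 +2487288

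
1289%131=110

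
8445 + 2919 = 11364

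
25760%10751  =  4258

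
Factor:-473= - 11^1*43^1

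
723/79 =723/79  =  9.15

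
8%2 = 0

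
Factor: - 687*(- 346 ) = 2^1*3^1*173^1*229^1 = 237702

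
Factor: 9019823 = 37^1*433^1 * 563^1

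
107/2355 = 107/2355  =  0.05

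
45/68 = 45/68= 0.66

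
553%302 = 251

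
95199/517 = 95199/517 = 184.14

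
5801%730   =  691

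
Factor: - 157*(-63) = 9891=3^2*7^1*157^1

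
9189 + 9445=18634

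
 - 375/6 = -63+1/2 = -62.50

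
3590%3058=532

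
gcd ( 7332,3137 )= 1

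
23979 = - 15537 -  - 39516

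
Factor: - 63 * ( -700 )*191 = 2^2*3^2*5^2 * 7^2*191^1 = 8423100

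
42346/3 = 42346/3 = 14115.33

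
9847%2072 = 1559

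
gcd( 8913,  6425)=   1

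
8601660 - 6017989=2583671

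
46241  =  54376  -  8135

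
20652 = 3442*6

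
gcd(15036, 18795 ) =3759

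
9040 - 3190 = 5850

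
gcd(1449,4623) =69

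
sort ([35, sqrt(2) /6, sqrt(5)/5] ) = [sqrt ( 2) /6, sqrt(5)/5,35]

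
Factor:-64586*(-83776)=5410756736 = 2^7*7^1*11^1*17^1  *43^1*751^1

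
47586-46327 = 1259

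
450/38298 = 75/6383= 0.01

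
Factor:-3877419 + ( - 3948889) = - 7826308 = - 2^2*7^1*279511^1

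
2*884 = 1768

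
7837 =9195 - 1358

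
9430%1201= 1023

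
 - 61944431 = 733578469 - 795522900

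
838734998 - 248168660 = 590566338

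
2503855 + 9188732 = 11692587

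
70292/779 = 70292/779  =  90.23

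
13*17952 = 233376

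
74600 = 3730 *20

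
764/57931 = 764/57931 = 0.01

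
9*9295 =83655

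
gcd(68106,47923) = 1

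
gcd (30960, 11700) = 180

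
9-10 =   -  1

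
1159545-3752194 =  -2592649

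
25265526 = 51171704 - 25906178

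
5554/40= 2777/20 = 138.85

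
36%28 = 8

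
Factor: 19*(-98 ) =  - 2^1*7^2*19^1 =- 1862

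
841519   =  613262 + 228257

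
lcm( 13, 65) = 65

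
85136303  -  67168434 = 17967869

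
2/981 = 2/981 = 0.00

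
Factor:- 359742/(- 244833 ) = 2^1*59957^1*81611^( - 1 )=119914/81611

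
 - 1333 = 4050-5383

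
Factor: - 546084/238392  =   - 2^(-1)*43^( - 1)*197^1=- 197/86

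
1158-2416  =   - 1258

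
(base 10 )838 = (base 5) 11323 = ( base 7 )2305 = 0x346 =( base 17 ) 2F5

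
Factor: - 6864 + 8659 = 5^1*359^1= 1795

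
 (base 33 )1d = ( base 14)34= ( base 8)56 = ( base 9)51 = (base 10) 46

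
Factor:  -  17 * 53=-17^1*53^1 = -  901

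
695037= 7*99291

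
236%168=68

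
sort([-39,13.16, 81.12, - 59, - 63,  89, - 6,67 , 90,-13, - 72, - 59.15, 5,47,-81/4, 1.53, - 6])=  [-72,  -  63,-59.15, - 59,-39,-81/4, - 13, - 6,  -  6, 1.53,5 , 13.16, 47,67,81.12,89, 90]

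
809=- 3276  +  4085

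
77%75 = 2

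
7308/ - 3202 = -3654/1601 = - 2.28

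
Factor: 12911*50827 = 7^1*53^1*137^1*12911^1=656227397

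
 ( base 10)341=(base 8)525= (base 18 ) 10H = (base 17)131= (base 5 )2331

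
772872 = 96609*8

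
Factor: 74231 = 74231^1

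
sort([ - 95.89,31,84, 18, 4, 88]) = [  -  95.89,  4,  18,31,84,88 ] 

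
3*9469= 28407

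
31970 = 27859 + 4111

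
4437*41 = 181917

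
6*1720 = 10320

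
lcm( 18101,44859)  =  1031757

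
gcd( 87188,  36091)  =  1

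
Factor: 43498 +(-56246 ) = -12748  =  -2^2 * 3187^1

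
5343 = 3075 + 2268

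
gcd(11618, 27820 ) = 2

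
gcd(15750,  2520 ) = 630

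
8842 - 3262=5580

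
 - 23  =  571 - 594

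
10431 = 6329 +4102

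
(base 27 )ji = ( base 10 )531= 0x213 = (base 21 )146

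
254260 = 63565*4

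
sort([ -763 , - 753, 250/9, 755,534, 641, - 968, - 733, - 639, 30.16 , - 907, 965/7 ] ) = [- 968, - 907 , - 763,-753, - 733,-639,250/9,30.16, 965/7,534 , 641, 755] 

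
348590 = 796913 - 448323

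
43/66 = 43/66 = 0.65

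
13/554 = 13/554 = 0.02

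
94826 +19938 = 114764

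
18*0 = 0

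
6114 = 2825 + 3289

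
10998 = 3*3666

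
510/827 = 510/827 = 0.62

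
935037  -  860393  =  74644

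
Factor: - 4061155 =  - 5^1*7^1*19^1*31^1*197^1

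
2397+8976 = 11373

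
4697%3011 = 1686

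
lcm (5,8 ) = 40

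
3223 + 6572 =9795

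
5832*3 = 17496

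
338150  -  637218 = - 299068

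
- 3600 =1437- 5037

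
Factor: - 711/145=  - 3^2  *5^( - 1 )*29^ ( - 1 )*79^1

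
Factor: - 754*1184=-892736 = - 2^6* 13^1*29^1*37^1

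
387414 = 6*64569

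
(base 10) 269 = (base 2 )100001101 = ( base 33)85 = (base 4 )10031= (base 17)FE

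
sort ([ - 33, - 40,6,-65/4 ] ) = [-40, - 33, - 65/4,6]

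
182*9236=1680952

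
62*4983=308946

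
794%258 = 20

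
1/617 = 1/617 = 0.00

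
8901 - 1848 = 7053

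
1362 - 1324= 38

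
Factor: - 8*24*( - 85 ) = 2^6* 3^1*5^1 * 17^1 = 16320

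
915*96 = 87840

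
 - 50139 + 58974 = 8835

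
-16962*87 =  - 1475694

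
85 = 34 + 51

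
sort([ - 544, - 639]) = [ - 639, - 544] 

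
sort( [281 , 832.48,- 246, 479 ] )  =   [ - 246, 281,  479,  832.48 ] 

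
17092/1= 17092=17092.00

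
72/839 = 72/839 = 0.09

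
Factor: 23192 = 2^3*13^1  *223^1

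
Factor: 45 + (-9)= 2^2*3^2 = 36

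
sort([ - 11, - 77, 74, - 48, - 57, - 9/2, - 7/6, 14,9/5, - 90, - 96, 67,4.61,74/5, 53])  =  [ - 96 , - 90, - 77,-57, - 48, -11, - 9/2,  -  7/6,9/5, 4.61,14, 74/5,53,67,74]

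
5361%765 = 6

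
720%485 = 235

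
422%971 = 422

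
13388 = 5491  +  7897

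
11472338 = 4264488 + 7207850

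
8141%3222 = 1697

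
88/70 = 44/35 = 1.26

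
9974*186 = 1855164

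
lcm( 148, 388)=14356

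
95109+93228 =188337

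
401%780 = 401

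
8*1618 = 12944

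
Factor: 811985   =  5^1*251^1*647^1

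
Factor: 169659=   3^2 * 7^1*2693^1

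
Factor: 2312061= 3^1*347^1*2221^1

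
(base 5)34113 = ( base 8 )4550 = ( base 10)2408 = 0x968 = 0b100101101000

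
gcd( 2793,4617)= 57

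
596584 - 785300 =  - 188716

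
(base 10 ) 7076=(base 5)211301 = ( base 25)B81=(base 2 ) 1101110100100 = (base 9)10632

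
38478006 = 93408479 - 54930473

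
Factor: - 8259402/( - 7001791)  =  2^1*3^1 * 1277^ (-1 ) *5483^( - 1) * 1376567^1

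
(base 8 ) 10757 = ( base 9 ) 6261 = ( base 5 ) 121331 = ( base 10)4591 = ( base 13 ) 2122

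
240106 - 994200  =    -  754094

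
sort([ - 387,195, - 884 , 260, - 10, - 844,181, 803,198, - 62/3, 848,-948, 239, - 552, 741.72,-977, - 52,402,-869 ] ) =[ - 977, - 948 ,-884, - 869,-844, - 552,-387,-52,-62/3, - 10,181,  195,198,239,260,402,  741.72, 803,848 ] 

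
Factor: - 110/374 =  -5^1*17^( - 1) = -5/17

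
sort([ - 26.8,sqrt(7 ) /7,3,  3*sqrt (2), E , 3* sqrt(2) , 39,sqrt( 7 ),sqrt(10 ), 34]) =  [ - 26.8,  sqrt(7) /7,sqrt (7), E, 3, sqrt( 10) , 3 * sqrt ( 2 ),3 * sqrt(2 ),34,39 ] 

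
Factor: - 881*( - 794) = 699514 = 2^1*397^1*881^1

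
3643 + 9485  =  13128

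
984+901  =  1885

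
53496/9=5944=5944.00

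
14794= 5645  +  9149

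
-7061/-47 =7061/47 =150.23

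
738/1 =738   =  738.00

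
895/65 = 179/13 = 13.77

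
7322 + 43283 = 50605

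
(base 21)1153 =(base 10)9810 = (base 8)23122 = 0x2652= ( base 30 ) AR0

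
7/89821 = 7/89821 = 0.00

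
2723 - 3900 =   -  1177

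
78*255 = 19890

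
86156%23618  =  15302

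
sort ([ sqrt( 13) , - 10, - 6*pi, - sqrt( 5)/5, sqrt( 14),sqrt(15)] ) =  [ - 6 * pi, - 10 ,-sqrt( 5) /5,  sqrt( 13 ),sqrt( 14 ),  sqrt(15 )] 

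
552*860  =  474720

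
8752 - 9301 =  - 549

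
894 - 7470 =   -  6576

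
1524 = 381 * 4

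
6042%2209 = 1624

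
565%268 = 29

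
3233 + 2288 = 5521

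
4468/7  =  4468/7 = 638.29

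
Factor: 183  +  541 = 724 = 2^2  *  181^1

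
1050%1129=1050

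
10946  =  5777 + 5169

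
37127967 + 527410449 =564538416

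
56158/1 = 56158= 56158.00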